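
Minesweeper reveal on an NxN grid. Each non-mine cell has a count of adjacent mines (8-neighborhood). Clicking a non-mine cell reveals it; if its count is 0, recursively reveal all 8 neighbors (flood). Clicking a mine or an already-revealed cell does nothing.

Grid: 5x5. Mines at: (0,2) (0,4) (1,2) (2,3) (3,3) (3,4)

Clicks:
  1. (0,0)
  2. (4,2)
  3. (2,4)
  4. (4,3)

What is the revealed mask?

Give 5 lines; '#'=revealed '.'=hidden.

Answer: ##...
##...
###.#
###..
####.

Derivation:
Click 1 (0,0) count=0: revealed 13 new [(0,0) (0,1) (1,0) (1,1) (2,0) (2,1) (2,2) (3,0) (3,1) (3,2) (4,0) (4,1) (4,2)] -> total=13
Click 2 (4,2) count=1: revealed 0 new [(none)] -> total=13
Click 3 (2,4) count=3: revealed 1 new [(2,4)] -> total=14
Click 4 (4,3) count=2: revealed 1 new [(4,3)] -> total=15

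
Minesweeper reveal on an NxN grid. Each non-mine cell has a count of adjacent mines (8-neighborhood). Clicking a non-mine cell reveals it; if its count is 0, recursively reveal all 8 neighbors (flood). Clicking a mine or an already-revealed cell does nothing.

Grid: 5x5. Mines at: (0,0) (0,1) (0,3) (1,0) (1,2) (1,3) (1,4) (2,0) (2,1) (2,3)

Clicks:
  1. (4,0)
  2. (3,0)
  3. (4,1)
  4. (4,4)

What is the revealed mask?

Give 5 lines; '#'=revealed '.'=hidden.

Answer: .....
.....
.....
#####
#####

Derivation:
Click 1 (4,0) count=0: revealed 10 new [(3,0) (3,1) (3,2) (3,3) (3,4) (4,0) (4,1) (4,2) (4,3) (4,4)] -> total=10
Click 2 (3,0) count=2: revealed 0 new [(none)] -> total=10
Click 3 (4,1) count=0: revealed 0 new [(none)] -> total=10
Click 4 (4,4) count=0: revealed 0 new [(none)] -> total=10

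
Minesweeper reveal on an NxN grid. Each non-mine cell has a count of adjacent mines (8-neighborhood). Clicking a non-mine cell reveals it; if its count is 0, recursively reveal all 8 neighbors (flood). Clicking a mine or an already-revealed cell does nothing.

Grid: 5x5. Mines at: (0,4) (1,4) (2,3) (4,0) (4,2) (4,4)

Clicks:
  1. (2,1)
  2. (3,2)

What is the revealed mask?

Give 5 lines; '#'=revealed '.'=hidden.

Answer: ####.
####.
###..
###..
.....

Derivation:
Click 1 (2,1) count=0: revealed 14 new [(0,0) (0,1) (0,2) (0,3) (1,0) (1,1) (1,2) (1,3) (2,0) (2,1) (2,2) (3,0) (3,1) (3,2)] -> total=14
Click 2 (3,2) count=2: revealed 0 new [(none)] -> total=14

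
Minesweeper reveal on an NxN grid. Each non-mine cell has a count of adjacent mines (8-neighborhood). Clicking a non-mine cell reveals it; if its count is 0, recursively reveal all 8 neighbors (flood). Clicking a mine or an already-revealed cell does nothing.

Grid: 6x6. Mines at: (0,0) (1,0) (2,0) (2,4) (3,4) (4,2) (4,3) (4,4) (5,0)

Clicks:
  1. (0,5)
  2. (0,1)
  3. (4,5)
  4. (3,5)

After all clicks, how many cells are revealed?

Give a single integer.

Answer: 18

Derivation:
Click 1 (0,5) count=0: revealed 16 new [(0,1) (0,2) (0,3) (0,4) (0,5) (1,1) (1,2) (1,3) (1,4) (1,5) (2,1) (2,2) (2,3) (3,1) (3,2) (3,3)] -> total=16
Click 2 (0,1) count=2: revealed 0 new [(none)] -> total=16
Click 3 (4,5) count=2: revealed 1 new [(4,5)] -> total=17
Click 4 (3,5) count=3: revealed 1 new [(3,5)] -> total=18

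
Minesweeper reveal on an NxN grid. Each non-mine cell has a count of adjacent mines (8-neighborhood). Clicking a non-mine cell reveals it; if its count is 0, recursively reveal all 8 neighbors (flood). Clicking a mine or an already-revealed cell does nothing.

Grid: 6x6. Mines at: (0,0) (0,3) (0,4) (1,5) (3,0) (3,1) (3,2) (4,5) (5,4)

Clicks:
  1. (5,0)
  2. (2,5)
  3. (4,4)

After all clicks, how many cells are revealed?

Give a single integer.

Click 1 (5,0) count=0: revealed 8 new [(4,0) (4,1) (4,2) (4,3) (5,0) (5,1) (5,2) (5,3)] -> total=8
Click 2 (2,5) count=1: revealed 1 new [(2,5)] -> total=9
Click 3 (4,4) count=2: revealed 1 new [(4,4)] -> total=10

Answer: 10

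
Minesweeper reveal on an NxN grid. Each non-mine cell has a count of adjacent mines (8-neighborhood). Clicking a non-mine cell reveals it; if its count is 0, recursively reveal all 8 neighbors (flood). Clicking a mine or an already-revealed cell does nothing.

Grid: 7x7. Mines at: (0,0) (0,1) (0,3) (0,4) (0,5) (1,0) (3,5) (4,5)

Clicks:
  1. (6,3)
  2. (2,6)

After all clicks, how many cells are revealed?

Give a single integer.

Answer: 34

Derivation:
Click 1 (6,3) count=0: revealed 33 new [(1,1) (1,2) (1,3) (1,4) (2,0) (2,1) (2,2) (2,3) (2,4) (3,0) (3,1) (3,2) (3,3) (3,4) (4,0) (4,1) (4,2) (4,3) (4,4) (5,0) (5,1) (5,2) (5,3) (5,4) (5,5) (5,6) (6,0) (6,1) (6,2) (6,3) (6,4) (6,5) (6,6)] -> total=33
Click 2 (2,6) count=1: revealed 1 new [(2,6)] -> total=34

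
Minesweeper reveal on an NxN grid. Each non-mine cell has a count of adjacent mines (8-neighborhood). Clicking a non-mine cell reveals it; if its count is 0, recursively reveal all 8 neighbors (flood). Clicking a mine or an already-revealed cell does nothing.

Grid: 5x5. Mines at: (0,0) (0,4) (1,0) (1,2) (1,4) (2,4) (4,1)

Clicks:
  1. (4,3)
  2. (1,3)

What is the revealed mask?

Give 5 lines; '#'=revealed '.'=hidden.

Click 1 (4,3) count=0: revealed 6 new [(3,2) (3,3) (3,4) (4,2) (4,3) (4,4)] -> total=6
Click 2 (1,3) count=4: revealed 1 new [(1,3)] -> total=7

Answer: .....
...#.
.....
..###
..###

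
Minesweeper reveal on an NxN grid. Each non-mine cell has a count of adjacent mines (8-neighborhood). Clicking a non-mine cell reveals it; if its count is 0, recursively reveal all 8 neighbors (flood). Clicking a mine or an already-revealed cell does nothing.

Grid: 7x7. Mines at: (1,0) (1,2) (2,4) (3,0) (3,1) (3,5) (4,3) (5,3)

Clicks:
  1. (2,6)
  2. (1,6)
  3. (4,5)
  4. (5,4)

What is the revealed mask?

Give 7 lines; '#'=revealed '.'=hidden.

Click 1 (2,6) count=1: revealed 1 new [(2,6)] -> total=1
Click 2 (1,6) count=0: revealed 9 new [(0,3) (0,4) (0,5) (0,6) (1,3) (1,4) (1,5) (1,6) (2,5)] -> total=10
Click 3 (4,5) count=1: revealed 1 new [(4,5)] -> total=11
Click 4 (5,4) count=2: revealed 1 new [(5,4)] -> total=12

Answer: ...####
...####
.....##
.......
.....#.
....#..
.......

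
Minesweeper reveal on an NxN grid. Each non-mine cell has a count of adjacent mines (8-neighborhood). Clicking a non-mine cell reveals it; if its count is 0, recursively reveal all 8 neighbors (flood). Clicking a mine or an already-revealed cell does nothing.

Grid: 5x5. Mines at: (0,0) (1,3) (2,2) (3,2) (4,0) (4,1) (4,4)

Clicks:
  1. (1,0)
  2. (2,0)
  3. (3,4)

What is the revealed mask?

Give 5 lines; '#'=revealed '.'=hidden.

Answer: .....
##...
##...
##..#
.....

Derivation:
Click 1 (1,0) count=1: revealed 1 new [(1,0)] -> total=1
Click 2 (2,0) count=0: revealed 5 new [(1,1) (2,0) (2,1) (3,0) (3,1)] -> total=6
Click 3 (3,4) count=1: revealed 1 new [(3,4)] -> total=7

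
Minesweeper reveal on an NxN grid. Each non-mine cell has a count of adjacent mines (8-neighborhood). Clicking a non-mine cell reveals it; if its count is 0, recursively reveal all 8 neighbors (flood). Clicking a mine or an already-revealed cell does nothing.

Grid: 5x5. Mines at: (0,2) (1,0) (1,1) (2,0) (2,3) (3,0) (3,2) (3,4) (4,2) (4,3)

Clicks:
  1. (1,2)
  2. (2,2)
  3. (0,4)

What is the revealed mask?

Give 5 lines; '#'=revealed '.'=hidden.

Answer: ...##
..###
..#..
.....
.....

Derivation:
Click 1 (1,2) count=3: revealed 1 new [(1,2)] -> total=1
Click 2 (2,2) count=3: revealed 1 new [(2,2)] -> total=2
Click 3 (0,4) count=0: revealed 4 new [(0,3) (0,4) (1,3) (1,4)] -> total=6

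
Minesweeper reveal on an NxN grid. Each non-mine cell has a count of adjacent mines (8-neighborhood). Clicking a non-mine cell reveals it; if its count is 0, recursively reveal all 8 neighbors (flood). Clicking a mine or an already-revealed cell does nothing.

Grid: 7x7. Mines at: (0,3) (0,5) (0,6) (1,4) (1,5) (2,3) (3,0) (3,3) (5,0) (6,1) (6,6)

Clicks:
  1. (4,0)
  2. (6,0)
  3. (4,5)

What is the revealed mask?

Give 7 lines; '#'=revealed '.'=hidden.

Answer: .......
.......
....###
....###
#.#####
..#####
#.####.

Derivation:
Click 1 (4,0) count=2: revealed 1 new [(4,0)] -> total=1
Click 2 (6,0) count=2: revealed 1 new [(6,0)] -> total=2
Click 3 (4,5) count=0: revealed 20 new [(2,4) (2,5) (2,6) (3,4) (3,5) (3,6) (4,2) (4,3) (4,4) (4,5) (4,6) (5,2) (5,3) (5,4) (5,5) (5,6) (6,2) (6,3) (6,4) (6,5)] -> total=22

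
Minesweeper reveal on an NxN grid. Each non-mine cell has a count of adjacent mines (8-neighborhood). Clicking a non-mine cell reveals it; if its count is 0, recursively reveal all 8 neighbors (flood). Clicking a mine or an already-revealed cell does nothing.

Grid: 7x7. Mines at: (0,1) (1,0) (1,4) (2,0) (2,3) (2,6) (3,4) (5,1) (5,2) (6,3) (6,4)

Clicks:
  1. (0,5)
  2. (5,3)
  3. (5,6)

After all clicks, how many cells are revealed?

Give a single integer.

Click 1 (0,5) count=1: revealed 1 new [(0,5)] -> total=1
Click 2 (5,3) count=3: revealed 1 new [(5,3)] -> total=2
Click 3 (5,6) count=0: revealed 8 new [(3,5) (3,6) (4,5) (4,6) (5,5) (5,6) (6,5) (6,6)] -> total=10

Answer: 10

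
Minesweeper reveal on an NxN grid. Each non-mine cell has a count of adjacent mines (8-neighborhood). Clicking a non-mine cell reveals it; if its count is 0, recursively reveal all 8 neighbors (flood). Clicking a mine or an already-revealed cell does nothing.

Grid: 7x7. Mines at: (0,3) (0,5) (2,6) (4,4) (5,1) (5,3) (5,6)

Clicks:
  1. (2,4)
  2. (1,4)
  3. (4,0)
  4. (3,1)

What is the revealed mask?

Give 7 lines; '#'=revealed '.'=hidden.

Click 1 (2,4) count=0: revealed 25 new [(0,0) (0,1) (0,2) (1,0) (1,1) (1,2) (1,3) (1,4) (1,5) (2,0) (2,1) (2,2) (2,3) (2,4) (2,5) (3,0) (3,1) (3,2) (3,3) (3,4) (3,5) (4,0) (4,1) (4,2) (4,3)] -> total=25
Click 2 (1,4) count=2: revealed 0 new [(none)] -> total=25
Click 3 (4,0) count=1: revealed 0 new [(none)] -> total=25
Click 4 (3,1) count=0: revealed 0 new [(none)] -> total=25

Answer: ###....
######.
######.
######.
####...
.......
.......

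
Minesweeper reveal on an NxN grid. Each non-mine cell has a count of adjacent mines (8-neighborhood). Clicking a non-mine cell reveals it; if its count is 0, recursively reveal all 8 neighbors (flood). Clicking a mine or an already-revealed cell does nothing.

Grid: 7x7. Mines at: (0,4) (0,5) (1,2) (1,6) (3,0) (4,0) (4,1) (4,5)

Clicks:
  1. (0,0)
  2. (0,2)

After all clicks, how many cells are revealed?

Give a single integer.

Answer: 7

Derivation:
Click 1 (0,0) count=0: revealed 6 new [(0,0) (0,1) (1,0) (1,1) (2,0) (2,1)] -> total=6
Click 2 (0,2) count=1: revealed 1 new [(0,2)] -> total=7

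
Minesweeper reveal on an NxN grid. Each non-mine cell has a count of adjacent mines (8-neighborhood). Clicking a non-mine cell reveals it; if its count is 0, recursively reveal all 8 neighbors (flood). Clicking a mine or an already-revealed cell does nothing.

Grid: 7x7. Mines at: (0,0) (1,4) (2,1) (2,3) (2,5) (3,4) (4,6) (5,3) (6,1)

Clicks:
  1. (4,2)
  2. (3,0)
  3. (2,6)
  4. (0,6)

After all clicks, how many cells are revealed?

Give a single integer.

Click 1 (4,2) count=1: revealed 1 new [(4,2)] -> total=1
Click 2 (3,0) count=1: revealed 1 new [(3,0)] -> total=2
Click 3 (2,6) count=1: revealed 1 new [(2,6)] -> total=3
Click 4 (0,6) count=0: revealed 4 new [(0,5) (0,6) (1,5) (1,6)] -> total=7

Answer: 7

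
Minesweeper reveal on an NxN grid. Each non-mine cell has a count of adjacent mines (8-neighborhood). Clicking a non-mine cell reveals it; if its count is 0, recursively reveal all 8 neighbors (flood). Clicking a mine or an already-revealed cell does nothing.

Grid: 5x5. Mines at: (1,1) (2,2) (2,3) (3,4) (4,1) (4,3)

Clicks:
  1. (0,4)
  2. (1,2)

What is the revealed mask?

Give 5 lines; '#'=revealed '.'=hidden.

Answer: ..###
..###
.....
.....
.....

Derivation:
Click 1 (0,4) count=0: revealed 6 new [(0,2) (0,3) (0,4) (1,2) (1,3) (1,4)] -> total=6
Click 2 (1,2) count=3: revealed 0 new [(none)] -> total=6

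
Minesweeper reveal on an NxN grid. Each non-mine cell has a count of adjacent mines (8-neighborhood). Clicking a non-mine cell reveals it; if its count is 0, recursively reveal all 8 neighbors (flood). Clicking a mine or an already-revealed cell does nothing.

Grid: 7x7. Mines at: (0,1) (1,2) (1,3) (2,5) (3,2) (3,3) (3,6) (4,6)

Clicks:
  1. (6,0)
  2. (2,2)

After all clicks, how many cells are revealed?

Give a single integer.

Click 1 (6,0) count=0: revealed 26 new [(1,0) (1,1) (2,0) (2,1) (3,0) (3,1) (4,0) (4,1) (4,2) (4,3) (4,4) (4,5) (5,0) (5,1) (5,2) (5,3) (5,4) (5,5) (5,6) (6,0) (6,1) (6,2) (6,3) (6,4) (6,5) (6,6)] -> total=26
Click 2 (2,2) count=4: revealed 1 new [(2,2)] -> total=27

Answer: 27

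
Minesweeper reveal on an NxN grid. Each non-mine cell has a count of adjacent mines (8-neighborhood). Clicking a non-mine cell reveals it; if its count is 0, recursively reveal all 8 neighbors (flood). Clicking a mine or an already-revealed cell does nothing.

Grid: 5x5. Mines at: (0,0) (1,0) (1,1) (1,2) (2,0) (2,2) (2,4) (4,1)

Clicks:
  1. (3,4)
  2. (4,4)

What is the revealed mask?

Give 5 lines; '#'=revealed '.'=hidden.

Click 1 (3,4) count=1: revealed 1 new [(3,4)] -> total=1
Click 2 (4,4) count=0: revealed 5 new [(3,2) (3,3) (4,2) (4,3) (4,4)] -> total=6

Answer: .....
.....
.....
..###
..###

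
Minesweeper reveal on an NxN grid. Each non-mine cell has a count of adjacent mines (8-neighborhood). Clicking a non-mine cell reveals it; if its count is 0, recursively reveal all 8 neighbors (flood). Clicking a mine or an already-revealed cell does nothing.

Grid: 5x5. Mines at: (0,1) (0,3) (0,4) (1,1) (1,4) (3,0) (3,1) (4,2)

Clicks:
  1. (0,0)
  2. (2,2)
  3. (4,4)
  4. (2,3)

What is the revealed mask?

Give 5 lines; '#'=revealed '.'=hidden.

Answer: #....
.....
..###
...##
...##

Derivation:
Click 1 (0,0) count=2: revealed 1 new [(0,0)] -> total=1
Click 2 (2,2) count=2: revealed 1 new [(2,2)] -> total=2
Click 3 (4,4) count=0: revealed 6 new [(2,3) (2,4) (3,3) (3,4) (4,3) (4,4)] -> total=8
Click 4 (2,3) count=1: revealed 0 new [(none)] -> total=8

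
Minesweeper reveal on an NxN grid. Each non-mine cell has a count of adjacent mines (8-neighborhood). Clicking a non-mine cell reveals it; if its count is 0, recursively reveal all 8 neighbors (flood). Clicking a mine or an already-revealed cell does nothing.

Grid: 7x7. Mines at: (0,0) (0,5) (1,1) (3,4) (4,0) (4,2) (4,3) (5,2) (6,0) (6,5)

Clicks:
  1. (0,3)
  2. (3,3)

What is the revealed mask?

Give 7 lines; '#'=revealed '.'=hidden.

Click 1 (0,3) count=0: revealed 9 new [(0,2) (0,3) (0,4) (1,2) (1,3) (1,4) (2,2) (2,3) (2,4)] -> total=9
Click 2 (3,3) count=3: revealed 1 new [(3,3)] -> total=10

Answer: ..###..
..###..
..###..
...#...
.......
.......
.......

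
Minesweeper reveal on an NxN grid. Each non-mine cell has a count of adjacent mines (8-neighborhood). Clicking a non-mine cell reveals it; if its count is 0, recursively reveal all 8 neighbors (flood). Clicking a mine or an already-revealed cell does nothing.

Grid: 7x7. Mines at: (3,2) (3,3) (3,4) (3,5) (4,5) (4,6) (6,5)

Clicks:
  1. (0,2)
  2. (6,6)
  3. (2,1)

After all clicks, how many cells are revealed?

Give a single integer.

Click 1 (0,2) count=0: revealed 38 new [(0,0) (0,1) (0,2) (0,3) (0,4) (0,5) (0,6) (1,0) (1,1) (1,2) (1,3) (1,4) (1,5) (1,6) (2,0) (2,1) (2,2) (2,3) (2,4) (2,5) (2,6) (3,0) (3,1) (4,0) (4,1) (4,2) (4,3) (4,4) (5,0) (5,1) (5,2) (5,3) (5,4) (6,0) (6,1) (6,2) (6,3) (6,4)] -> total=38
Click 2 (6,6) count=1: revealed 1 new [(6,6)] -> total=39
Click 3 (2,1) count=1: revealed 0 new [(none)] -> total=39

Answer: 39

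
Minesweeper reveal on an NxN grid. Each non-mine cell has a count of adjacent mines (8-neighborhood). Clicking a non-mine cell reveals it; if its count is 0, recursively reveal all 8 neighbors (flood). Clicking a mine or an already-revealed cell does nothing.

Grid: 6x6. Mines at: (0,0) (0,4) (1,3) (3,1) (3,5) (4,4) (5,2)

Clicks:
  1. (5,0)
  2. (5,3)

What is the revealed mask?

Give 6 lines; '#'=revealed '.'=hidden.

Click 1 (5,0) count=0: revealed 4 new [(4,0) (4,1) (5,0) (5,1)] -> total=4
Click 2 (5,3) count=2: revealed 1 new [(5,3)] -> total=5

Answer: ......
......
......
......
##....
##.#..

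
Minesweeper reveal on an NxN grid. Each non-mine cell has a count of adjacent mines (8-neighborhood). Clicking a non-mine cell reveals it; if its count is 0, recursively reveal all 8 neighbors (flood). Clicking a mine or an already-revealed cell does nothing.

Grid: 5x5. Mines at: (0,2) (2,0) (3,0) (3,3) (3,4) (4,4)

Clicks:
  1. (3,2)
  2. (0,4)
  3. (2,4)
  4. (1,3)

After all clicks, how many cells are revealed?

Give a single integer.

Answer: 7

Derivation:
Click 1 (3,2) count=1: revealed 1 new [(3,2)] -> total=1
Click 2 (0,4) count=0: revealed 6 new [(0,3) (0,4) (1,3) (1,4) (2,3) (2,4)] -> total=7
Click 3 (2,4) count=2: revealed 0 new [(none)] -> total=7
Click 4 (1,3) count=1: revealed 0 new [(none)] -> total=7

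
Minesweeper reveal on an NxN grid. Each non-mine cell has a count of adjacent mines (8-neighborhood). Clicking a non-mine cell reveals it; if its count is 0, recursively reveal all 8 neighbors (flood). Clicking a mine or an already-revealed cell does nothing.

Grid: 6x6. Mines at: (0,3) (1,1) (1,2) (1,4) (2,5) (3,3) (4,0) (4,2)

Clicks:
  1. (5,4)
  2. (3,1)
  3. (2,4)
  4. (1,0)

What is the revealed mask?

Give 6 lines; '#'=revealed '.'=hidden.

Answer: ......
#.....
....#.
.#..##
...###
...###

Derivation:
Click 1 (5,4) count=0: revealed 8 new [(3,4) (3,5) (4,3) (4,4) (4,5) (5,3) (5,4) (5,5)] -> total=8
Click 2 (3,1) count=2: revealed 1 new [(3,1)] -> total=9
Click 3 (2,4) count=3: revealed 1 new [(2,4)] -> total=10
Click 4 (1,0) count=1: revealed 1 new [(1,0)] -> total=11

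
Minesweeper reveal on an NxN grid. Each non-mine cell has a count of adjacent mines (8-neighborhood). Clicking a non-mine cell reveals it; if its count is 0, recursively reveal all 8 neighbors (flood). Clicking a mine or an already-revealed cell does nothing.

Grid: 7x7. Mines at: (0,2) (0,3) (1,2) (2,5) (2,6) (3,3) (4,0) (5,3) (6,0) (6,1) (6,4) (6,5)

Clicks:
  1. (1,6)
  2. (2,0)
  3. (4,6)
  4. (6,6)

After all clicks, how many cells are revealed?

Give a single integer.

Click 1 (1,6) count=2: revealed 1 new [(1,6)] -> total=1
Click 2 (2,0) count=0: revealed 8 new [(0,0) (0,1) (1,0) (1,1) (2,0) (2,1) (3,0) (3,1)] -> total=9
Click 3 (4,6) count=0: revealed 9 new [(3,4) (3,5) (3,6) (4,4) (4,5) (4,6) (5,4) (5,5) (5,6)] -> total=18
Click 4 (6,6) count=1: revealed 1 new [(6,6)] -> total=19

Answer: 19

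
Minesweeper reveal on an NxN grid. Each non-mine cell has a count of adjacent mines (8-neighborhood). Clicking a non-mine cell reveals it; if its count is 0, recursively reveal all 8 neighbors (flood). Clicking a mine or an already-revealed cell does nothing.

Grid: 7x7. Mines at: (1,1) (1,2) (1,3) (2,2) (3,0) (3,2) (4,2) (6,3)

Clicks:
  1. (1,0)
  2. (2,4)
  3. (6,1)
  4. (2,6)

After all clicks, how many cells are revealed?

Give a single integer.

Answer: 34

Derivation:
Click 1 (1,0) count=1: revealed 1 new [(1,0)] -> total=1
Click 2 (2,4) count=1: revealed 1 new [(2,4)] -> total=2
Click 3 (6,1) count=0: revealed 8 new [(4,0) (4,1) (5,0) (5,1) (5,2) (6,0) (6,1) (6,2)] -> total=10
Click 4 (2,6) count=0: revealed 24 new [(0,4) (0,5) (0,6) (1,4) (1,5) (1,6) (2,3) (2,5) (2,6) (3,3) (3,4) (3,5) (3,6) (4,3) (4,4) (4,5) (4,6) (5,3) (5,4) (5,5) (5,6) (6,4) (6,5) (6,6)] -> total=34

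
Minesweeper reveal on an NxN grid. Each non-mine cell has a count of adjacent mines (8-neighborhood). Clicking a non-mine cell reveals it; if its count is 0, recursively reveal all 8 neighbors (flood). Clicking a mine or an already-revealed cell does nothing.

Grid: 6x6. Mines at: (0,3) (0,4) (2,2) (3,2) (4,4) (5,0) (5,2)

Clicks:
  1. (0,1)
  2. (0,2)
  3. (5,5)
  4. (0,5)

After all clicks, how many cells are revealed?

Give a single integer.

Answer: 14

Derivation:
Click 1 (0,1) count=0: revealed 12 new [(0,0) (0,1) (0,2) (1,0) (1,1) (1,2) (2,0) (2,1) (3,0) (3,1) (4,0) (4,1)] -> total=12
Click 2 (0,2) count=1: revealed 0 new [(none)] -> total=12
Click 3 (5,5) count=1: revealed 1 new [(5,5)] -> total=13
Click 4 (0,5) count=1: revealed 1 new [(0,5)] -> total=14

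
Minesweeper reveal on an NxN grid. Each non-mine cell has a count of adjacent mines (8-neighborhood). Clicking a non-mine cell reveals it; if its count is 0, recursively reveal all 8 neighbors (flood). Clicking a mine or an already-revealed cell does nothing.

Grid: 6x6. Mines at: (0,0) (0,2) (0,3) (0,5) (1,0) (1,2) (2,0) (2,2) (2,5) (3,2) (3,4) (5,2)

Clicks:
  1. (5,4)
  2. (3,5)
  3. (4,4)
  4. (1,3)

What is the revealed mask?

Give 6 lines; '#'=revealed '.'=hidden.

Click 1 (5,4) count=0: revealed 6 new [(4,3) (4,4) (4,5) (5,3) (5,4) (5,5)] -> total=6
Click 2 (3,5) count=2: revealed 1 new [(3,5)] -> total=7
Click 3 (4,4) count=1: revealed 0 new [(none)] -> total=7
Click 4 (1,3) count=4: revealed 1 new [(1,3)] -> total=8

Answer: ......
...#..
......
.....#
...###
...###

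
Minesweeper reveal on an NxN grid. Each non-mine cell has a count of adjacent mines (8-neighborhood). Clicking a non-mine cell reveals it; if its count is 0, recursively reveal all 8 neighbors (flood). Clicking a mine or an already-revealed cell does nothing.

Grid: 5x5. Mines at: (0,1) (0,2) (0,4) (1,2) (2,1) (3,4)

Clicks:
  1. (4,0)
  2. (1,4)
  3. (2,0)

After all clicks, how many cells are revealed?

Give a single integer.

Answer: 10

Derivation:
Click 1 (4,0) count=0: revealed 8 new [(3,0) (3,1) (3,2) (3,3) (4,0) (4,1) (4,2) (4,3)] -> total=8
Click 2 (1,4) count=1: revealed 1 new [(1,4)] -> total=9
Click 3 (2,0) count=1: revealed 1 new [(2,0)] -> total=10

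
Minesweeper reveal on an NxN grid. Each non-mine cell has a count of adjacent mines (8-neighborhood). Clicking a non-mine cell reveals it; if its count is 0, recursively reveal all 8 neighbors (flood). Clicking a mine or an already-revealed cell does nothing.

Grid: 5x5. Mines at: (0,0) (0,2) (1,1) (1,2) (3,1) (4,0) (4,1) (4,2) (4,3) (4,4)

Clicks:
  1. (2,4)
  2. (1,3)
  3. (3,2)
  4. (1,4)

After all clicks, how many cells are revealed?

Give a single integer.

Click 1 (2,4) count=0: revealed 8 new [(0,3) (0,4) (1,3) (1,4) (2,3) (2,4) (3,3) (3,4)] -> total=8
Click 2 (1,3) count=2: revealed 0 new [(none)] -> total=8
Click 3 (3,2) count=4: revealed 1 new [(3,2)] -> total=9
Click 4 (1,4) count=0: revealed 0 new [(none)] -> total=9

Answer: 9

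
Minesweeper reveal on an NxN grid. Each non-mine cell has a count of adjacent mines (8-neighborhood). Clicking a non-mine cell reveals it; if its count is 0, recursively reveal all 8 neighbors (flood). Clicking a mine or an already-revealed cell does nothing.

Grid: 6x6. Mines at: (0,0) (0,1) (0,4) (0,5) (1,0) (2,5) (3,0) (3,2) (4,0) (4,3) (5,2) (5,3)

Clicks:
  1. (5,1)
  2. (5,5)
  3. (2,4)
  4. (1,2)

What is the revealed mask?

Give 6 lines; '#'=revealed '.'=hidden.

Answer: ......
..#...
....#.
....##
....##
.#..##

Derivation:
Click 1 (5,1) count=2: revealed 1 new [(5,1)] -> total=1
Click 2 (5,5) count=0: revealed 6 new [(3,4) (3,5) (4,4) (4,5) (5,4) (5,5)] -> total=7
Click 3 (2,4) count=1: revealed 1 new [(2,4)] -> total=8
Click 4 (1,2) count=1: revealed 1 new [(1,2)] -> total=9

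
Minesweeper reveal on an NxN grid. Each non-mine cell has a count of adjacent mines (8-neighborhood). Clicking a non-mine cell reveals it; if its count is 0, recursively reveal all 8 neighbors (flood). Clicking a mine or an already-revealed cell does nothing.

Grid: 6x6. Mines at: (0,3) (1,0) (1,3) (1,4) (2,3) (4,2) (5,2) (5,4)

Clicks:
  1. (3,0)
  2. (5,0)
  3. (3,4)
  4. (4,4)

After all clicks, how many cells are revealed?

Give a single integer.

Click 1 (3,0) count=0: revealed 8 new [(2,0) (2,1) (3,0) (3,1) (4,0) (4,1) (5,0) (5,1)] -> total=8
Click 2 (5,0) count=0: revealed 0 new [(none)] -> total=8
Click 3 (3,4) count=1: revealed 1 new [(3,4)] -> total=9
Click 4 (4,4) count=1: revealed 1 new [(4,4)] -> total=10

Answer: 10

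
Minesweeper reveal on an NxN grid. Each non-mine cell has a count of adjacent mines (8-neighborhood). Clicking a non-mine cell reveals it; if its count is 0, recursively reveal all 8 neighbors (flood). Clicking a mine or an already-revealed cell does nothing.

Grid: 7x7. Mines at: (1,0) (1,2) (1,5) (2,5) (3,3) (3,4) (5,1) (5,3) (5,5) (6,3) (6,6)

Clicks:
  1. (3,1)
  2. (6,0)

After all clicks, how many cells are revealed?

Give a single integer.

Answer: 10

Derivation:
Click 1 (3,1) count=0: revealed 9 new [(2,0) (2,1) (2,2) (3,0) (3,1) (3,2) (4,0) (4,1) (4,2)] -> total=9
Click 2 (6,0) count=1: revealed 1 new [(6,0)] -> total=10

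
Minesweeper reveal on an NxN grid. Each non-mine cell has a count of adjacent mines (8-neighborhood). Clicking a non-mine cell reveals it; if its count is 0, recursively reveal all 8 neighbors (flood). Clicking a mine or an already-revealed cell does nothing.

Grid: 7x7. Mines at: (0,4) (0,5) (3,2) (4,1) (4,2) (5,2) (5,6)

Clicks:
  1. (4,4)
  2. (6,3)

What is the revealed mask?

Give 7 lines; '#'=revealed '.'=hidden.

Click 1 (4,4) count=0: revealed 22 new [(1,3) (1,4) (1,5) (1,6) (2,3) (2,4) (2,5) (2,6) (3,3) (3,4) (3,5) (3,6) (4,3) (4,4) (4,5) (4,6) (5,3) (5,4) (5,5) (6,3) (6,4) (6,5)] -> total=22
Click 2 (6,3) count=1: revealed 0 new [(none)] -> total=22

Answer: .......
...####
...####
...####
...####
...###.
...###.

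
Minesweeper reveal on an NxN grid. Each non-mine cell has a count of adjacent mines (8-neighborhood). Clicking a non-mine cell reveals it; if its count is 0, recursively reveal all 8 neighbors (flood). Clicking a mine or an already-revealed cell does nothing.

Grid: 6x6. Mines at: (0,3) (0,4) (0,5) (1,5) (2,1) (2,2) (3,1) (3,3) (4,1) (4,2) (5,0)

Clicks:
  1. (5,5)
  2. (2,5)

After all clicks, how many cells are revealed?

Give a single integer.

Click 1 (5,5) count=0: revealed 10 new [(2,4) (2,5) (3,4) (3,5) (4,3) (4,4) (4,5) (5,3) (5,4) (5,5)] -> total=10
Click 2 (2,5) count=1: revealed 0 new [(none)] -> total=10

Answer: 10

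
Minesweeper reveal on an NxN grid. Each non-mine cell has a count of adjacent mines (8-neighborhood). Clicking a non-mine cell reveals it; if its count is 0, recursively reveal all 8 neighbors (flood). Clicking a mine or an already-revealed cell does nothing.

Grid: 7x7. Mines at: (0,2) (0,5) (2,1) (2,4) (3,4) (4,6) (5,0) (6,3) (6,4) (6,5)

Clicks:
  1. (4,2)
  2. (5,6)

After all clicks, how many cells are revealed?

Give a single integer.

Click 1 (4,2) count=0: revealed 9 new [(3,1) (3,2) (3,3) (4,1) (4,2) (4,3) (5,1) (5,2) (5,3)] -> total=9
Click 2 (5,6) count=2: revealed 1 new [(5,6)] -> total=10

Answer: 10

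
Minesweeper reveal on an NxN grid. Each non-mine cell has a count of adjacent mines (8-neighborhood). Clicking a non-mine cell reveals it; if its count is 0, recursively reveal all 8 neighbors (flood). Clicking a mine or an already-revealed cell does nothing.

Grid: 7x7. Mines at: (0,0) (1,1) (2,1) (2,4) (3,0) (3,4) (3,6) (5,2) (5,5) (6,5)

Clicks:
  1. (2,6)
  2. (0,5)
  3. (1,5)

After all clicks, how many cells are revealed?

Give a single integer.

Click 1 (2,6) count=1: revealed 1 new [(2,6)] -> total=1
Click 2 (0,5) count=0: revealed 11 new [(0,2) (0,3) (0,4) (0,5) (0,6) (1,2) (1,3) (1,4) (1,5) (1,6) (2,5)] -> total=12
Click 3 (1,5) count=1: revealed 0 new [(none)] -> total=12

Answer: 12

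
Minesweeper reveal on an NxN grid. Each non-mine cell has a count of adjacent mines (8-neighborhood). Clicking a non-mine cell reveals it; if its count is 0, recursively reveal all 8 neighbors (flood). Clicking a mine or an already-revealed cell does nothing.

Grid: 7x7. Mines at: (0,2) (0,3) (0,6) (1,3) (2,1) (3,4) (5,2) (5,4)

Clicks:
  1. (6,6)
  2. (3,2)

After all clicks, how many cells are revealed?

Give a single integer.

Click 1 (6,6) count=0: revealed 12 new [(1,5) (1,6) (2,5) (2,6) (3,5) (3,6) (4,5) (4,6) (5,5) (5,6) (6,5) (6,6)] -> total=12
Click 2 (3,2) count=1: revealed 1 new [(3,2)] -> total=13

Answer: 13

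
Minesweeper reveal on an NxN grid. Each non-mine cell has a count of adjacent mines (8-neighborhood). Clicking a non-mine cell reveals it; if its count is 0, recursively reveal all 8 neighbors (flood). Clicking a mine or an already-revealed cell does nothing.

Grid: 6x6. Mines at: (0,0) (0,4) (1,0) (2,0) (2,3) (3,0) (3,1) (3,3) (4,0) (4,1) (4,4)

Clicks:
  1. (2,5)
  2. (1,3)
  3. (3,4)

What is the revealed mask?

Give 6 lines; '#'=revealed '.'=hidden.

Click 1 (2,5) count=0: revealed 6 new [(1,4) (1,5) (2,4) (2,5) (3,4) (3,5)] -> total=6
Click 2 (1,3) count=2: revealed 1 new [(1,3)] -> total=7
Click 3 (3,4) count=3: revealed 0 new [(none)] -> total=7

Answer: ......
...###
....##
....##
......
......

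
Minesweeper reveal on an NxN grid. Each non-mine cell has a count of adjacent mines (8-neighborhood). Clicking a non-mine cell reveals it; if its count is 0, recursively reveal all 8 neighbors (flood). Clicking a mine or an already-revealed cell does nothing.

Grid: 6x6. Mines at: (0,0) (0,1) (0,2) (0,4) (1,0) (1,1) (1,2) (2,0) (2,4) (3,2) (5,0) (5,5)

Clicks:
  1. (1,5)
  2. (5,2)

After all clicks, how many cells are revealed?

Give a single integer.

Click 1 (1,5) count=2: revealed 1 new [(1,5)] -> total=1
Click 2 (5,2) count=0: revealed 8 new [(4,1) (4,2) (4,3) (4,4) (5,1) (5,2) (5,3) (5,4)] -> total=9

Answer: 9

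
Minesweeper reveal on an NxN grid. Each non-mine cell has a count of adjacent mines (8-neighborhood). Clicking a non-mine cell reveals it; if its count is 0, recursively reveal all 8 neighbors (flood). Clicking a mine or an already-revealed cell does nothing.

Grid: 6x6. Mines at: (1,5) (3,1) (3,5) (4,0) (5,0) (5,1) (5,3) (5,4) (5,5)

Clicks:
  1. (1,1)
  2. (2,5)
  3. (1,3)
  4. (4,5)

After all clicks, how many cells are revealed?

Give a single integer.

Answer: 23

Derivation:
Click 1 (1,1) count=0: revealed 21 new [(0,0) (0,1) (0,2) (0,3) (0,4) (1,0) (1,1) (1,2) (1,3) (1,4) (2,0) (2,1) (2,2) (2,3) (2,4) (3,2) (3,3) (3,4) (4,2) (4,3) (4,4)] -> total=21
Click 2 (2,5) count=2: revealed 1 new [(2,5)] -> total=22
Click 3 (1,3) count=0: revealed 0 new [(none)] -> total=22
Click 4 (4,5) count=3: revealed 1 new [(4,5)] -> total=23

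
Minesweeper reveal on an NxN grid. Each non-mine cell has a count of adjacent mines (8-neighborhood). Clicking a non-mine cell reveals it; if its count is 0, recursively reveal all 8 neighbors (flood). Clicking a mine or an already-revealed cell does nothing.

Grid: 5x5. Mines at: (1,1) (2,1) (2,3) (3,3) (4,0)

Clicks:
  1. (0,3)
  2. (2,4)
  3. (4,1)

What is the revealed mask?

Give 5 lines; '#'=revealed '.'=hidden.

Click 1 (0,3) count=0: revealed 6 new [(0,2) (0,3) (0,4) (1,2) (1,3) (1,4)] -> total=6
Click 2 (2,4) count=2: revealed 1 new [(2,4)] -> total=7
Click 3 (4,1) count=1: revealed 1 new [(4,1)] -> total=8

Answer: ..###
..###
....#
.....
.#...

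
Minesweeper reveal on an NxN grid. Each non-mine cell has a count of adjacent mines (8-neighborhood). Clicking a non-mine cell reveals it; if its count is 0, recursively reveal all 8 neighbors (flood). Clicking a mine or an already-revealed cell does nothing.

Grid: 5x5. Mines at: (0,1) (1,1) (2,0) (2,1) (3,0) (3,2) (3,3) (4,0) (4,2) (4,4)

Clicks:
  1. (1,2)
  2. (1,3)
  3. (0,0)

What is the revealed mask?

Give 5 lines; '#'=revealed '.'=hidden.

Click 1 (1,2) count=3: revealed 1 new [(1,2)] -> total=1
Click 2 (1,3) count=0: revealed 8 new [(0,2) (0,3) (0,4) (1,3) (1,4) (2,2) (2,3) (2,4)] -> total=9
Click 3 (0,0) count=2: revealed 1 new [(0,0)] -> total=10

Answer: #.###
..###
..###
.....
.....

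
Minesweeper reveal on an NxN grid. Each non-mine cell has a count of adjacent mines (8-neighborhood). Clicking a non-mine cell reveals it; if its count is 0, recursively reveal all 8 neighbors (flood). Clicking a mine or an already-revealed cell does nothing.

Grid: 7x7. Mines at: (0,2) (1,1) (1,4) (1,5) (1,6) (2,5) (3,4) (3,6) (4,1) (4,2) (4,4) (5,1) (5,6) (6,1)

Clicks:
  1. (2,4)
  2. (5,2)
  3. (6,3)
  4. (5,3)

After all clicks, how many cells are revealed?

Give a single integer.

Answer: 9

Derivation:
Click 1 (2,4) count=4: revealed 1 new [(2,4)] -> total=1
Click 2 (5,2) count=4: revealed 1 new [(5,2)] -> total=2
Click 3 (6,3) count=0: revealed 7 new [(5,3) (5,4) (5,5) (6,2) (6,3) (6,4) (6,5)] -> total=9
Click 4 (5,3) count=2: revealed 0 new [(none)] -> total=9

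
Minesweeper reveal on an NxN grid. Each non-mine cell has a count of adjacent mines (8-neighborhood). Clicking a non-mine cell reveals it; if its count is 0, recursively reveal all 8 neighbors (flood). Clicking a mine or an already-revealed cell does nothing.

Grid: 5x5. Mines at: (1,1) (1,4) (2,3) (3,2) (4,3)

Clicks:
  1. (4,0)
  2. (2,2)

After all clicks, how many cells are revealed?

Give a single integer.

Click 1 (4,0) count=0: revealed 6 new [(2,0) (2,1) (3,0) (3,1) (4,0) (4,1)] -> total=6
Click 2 (2,2) count=3: revealed 1 new [(2,2)] -> total=7

Answer: 7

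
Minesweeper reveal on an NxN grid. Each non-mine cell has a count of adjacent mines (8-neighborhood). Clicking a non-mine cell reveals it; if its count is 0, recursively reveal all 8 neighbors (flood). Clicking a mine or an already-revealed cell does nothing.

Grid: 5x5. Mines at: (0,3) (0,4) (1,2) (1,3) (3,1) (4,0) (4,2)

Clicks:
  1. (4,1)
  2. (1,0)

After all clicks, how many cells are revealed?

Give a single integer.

Answer: 7

Derivation:
Click 1 (4,1) count=3: revealed 1 new [(4,1)] -> total=1
Click 2 (1,0) count=0: revealed 6 new [(0,0) (0,1) (1,0) (1,1) (2,0) (2,1)] -> total=7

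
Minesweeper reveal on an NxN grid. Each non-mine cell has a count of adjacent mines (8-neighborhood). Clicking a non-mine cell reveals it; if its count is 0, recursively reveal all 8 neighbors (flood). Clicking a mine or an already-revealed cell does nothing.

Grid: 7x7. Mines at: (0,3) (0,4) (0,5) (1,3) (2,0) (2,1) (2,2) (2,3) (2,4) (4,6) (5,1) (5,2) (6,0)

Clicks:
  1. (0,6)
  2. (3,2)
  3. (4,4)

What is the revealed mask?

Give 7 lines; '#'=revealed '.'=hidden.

Answer: ......#
.......
.......
..####.
...###.
...####
...####

Derivation:
Click 1 (0,6) count=1: revealed 1 new [(0,6)] -> total=1
Click 2 (3,2) count=3: revealed 1 new [(3,2)] -> total=2
Click 3 (4,4) count=0: revealed 14 new [(3,3) (3,4) (3,5) (4,3) (4,4) (4,5) (5,3) (5,4) (5,5) (5,6) (6,3) (6,4) (6,5) (6,6)] -> total=16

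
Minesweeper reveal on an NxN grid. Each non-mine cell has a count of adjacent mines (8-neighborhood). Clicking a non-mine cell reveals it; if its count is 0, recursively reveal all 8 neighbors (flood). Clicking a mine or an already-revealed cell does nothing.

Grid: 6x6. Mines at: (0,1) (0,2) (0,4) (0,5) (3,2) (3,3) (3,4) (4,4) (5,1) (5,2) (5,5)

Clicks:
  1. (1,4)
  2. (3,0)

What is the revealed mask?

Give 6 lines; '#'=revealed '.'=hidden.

Answer: ......
##..#.
##....
##....
##....
......

Derivation:
Click 1 (1,4) count=2: revealed 1 new [(1,4)] -> total=1
Click 2 (3,0) count=0: revealed 8 new [(1,0) (1,1) (2,0) (2,1) (3,0) (3,1) (4,0) (4,1)] -> total=9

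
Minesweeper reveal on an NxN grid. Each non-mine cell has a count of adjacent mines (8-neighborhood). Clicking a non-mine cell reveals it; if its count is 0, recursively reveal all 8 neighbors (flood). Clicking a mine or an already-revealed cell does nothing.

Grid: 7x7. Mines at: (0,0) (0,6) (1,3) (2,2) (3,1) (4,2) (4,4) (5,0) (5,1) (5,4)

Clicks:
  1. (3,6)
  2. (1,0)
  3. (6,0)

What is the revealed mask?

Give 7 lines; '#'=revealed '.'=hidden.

Click 1 (3,6) count=0: revealed 15 new [(1,4) (1,5) (1,6) (2,4) (2,5) (2,6) (3,4) (3,5) (3,6) (4,5) (4,6) (5,5) (5,6) (6,5) (6,6)] -> total=15
Click 2 (1,0) count=1: revealed 1 new [(1,0)] -> total=16
Click 3 (6,0) count=2: revealed 1 new [(6,0)] -> total=17

Answer: .......
#...###
....###
....###
.....##
.....##
#....##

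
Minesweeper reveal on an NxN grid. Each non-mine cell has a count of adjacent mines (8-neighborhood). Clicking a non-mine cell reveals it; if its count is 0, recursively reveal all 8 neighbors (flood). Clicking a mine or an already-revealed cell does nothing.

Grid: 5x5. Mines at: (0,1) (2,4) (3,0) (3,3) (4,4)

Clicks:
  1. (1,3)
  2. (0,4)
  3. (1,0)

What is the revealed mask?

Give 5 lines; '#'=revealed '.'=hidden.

Click 1 (1,3) count=1: revealed 1 new [(1,3)] -> total=1
Click 2 (0,4) count=0: revealed 5 new [(0,2) (0,3) (0,4) (1,2) (1,4)] -> total=6
Click 3 (1,0) count=1: revealed 1 new [(1,0)] -> total=7

Answer: ..###
#.###
.....
.....
.....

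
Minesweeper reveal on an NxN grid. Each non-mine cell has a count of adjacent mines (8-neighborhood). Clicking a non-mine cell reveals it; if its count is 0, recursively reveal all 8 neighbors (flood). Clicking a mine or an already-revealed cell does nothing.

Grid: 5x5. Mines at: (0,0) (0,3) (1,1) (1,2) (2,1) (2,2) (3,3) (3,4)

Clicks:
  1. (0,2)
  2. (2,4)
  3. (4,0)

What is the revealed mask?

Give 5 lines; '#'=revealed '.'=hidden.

Click 1 (0,2) count=3: revealed 1 new [(0,2)] -> total=1
Click 2 (2,4) count=2: revealed 1 new [(2,4)] -> total=2
Click 3 (4,0) count=0: revealed 6 new [(3,0) (3,1) (3,2) (4,0) (4,1) (4,2)] -> total=8

Answer: ..#..
.....
....#
###..
###..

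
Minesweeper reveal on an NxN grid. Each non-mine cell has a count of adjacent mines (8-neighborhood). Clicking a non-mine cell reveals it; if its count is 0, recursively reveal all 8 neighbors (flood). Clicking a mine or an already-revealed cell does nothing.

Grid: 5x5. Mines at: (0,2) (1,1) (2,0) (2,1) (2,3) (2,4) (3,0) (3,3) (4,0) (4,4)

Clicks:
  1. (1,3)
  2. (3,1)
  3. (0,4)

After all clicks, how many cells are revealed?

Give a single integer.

Answer: 5

Derivation:
Click 1 (1,3) count=3: revealed 1 new [(1,3)] -> total=1
Click 2 (3,1) count=4: revealed 1 new [(3,1)] -> total=2
Click 3 (0,4) count=0: revealed 3 new [(0,3) (0,4) (1,4)] -> total=5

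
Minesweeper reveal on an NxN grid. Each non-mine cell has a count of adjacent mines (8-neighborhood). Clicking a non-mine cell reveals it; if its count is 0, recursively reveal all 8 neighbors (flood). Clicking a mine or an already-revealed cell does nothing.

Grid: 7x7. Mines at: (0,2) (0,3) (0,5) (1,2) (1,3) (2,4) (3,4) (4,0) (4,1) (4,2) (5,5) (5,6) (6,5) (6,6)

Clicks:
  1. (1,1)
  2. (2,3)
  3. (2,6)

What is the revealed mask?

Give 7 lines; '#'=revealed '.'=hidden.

Click 1 (1,1) count=2: revealed 1 new [(1,1)] -> total=1
Click 2 (2,3) count=4: revealed 1 new [(2,3)] -> total=2
Click 3 (2,6) count=0: revealed 8 new [(1,5) (1,6) (2,5) (2,6) (3,5) (3,6) (4,5) (4,6)] -> total=10

Answer: .......
.#...##
...#.##
.....##
.....##
.......
.......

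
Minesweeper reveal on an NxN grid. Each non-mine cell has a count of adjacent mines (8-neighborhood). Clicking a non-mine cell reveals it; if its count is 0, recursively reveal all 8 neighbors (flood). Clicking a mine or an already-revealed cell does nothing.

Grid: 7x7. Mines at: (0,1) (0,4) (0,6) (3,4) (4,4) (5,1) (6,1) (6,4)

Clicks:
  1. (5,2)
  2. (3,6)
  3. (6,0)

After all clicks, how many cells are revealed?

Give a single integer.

Answer: 14

Derivation:
Click 1 (5,2) count=2: revealed 1 new [(5,2)] -> total=1
Click 2 (3,6) count=0: revealed 12 new [(1,5) (1,6) (2,5) (2,6) (3,5) (3,6) (4,5) (4,6) (5,5) (5,6) (6,5) (6,6)] -> total=13
Click 3 (6,0) count=2: revealed 1 new [(6,0)] -> total=14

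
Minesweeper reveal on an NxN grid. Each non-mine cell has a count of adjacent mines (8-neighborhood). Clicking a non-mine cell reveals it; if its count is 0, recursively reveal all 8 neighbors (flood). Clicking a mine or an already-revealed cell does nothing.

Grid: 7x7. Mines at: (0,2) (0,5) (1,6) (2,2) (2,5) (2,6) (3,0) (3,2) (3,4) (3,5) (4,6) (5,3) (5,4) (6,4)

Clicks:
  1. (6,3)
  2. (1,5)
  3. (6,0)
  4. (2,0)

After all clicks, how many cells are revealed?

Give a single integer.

Answer: 12

Derivation:
Click 1 (6,3) count=3: revealed 1 new [(6,3)] -> total=1
Click 2 (1,5) count=4: revealed 1 new [(1,5)] -> total=2
Click 3 (6,0) count=0: revealed 9 new [(4,0) (4,1) (4,2) (5,0) (5,1) (5,2) (6,0) (6,1) (6,2)] -> total=11
Click 4 (2,0) count=1: revealed 1 new [(2,0)] -> total=12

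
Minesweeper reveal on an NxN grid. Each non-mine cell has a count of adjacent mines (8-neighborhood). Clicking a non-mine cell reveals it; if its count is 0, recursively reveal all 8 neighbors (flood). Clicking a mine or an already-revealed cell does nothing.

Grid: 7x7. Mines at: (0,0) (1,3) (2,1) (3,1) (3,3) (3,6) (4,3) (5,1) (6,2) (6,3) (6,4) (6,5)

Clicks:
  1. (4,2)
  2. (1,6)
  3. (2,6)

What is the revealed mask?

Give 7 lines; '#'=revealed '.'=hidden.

Answer: ....###
....###
....###
.......
..#....
.......
.......

Derivation:
Click 1 (4,2) count=4: revealed 1 new [(4,2)] -> total=1
Click 2 (1,6) count=0: revealed 9 new [(0,4) (0,5) (0,6) (1,4) (1,5) (1,6) (2,4) (2,5) (2,6)] -> total=10
Click 3 (2,6) count=1: revealed 0 new [(none)] -> total=10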